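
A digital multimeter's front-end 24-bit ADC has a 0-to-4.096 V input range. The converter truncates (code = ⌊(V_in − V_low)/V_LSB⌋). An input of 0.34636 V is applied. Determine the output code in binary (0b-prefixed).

LSB = 4.096 V / 16777216 = 0.24 µV.
Input sits at 1418690.560 steps above V_low.
⌊·⌋(1418690.560) = 1418690.
In binary (0b-prefixed): 0b101011010010111000010.

code 0b101011010010111000010 (decimal 1418690)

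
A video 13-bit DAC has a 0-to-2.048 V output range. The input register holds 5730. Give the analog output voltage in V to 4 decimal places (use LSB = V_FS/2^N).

LSB = 2.048 V / 2^13 = 250.00 µV.
V_out = 0 + 5730 × 0.00025 V = 1.4325 V.

1.4325 V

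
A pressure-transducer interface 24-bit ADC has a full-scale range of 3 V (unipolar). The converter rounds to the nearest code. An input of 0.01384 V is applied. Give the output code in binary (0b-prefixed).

With 16777216 levels over 3 V, one step is 0.18 µV.
Input sits at 77398.890 steps above V_low.
round(77398.890) = 77399.
In binary (0b-prefixed): 0b10010111001010111.

code 0b10010111001010111 (decimal 77399)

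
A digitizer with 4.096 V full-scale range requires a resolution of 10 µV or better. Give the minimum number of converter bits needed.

Number of steps required ≥ 4.096 V / 10 µV = 409600.00.
Need 2^N ≥ 409600.00; 2^18 = 262144, 2^19 = 524288.
Minimum N = 19.

19 bits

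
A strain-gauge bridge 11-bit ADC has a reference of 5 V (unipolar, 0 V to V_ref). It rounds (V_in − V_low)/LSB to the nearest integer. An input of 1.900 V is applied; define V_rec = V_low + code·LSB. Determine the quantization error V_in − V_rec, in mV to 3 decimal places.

0.586 mV

LSB = 5/2^11 = 2.441 mV.
(1.900 − 0)/0.00244141 = 778.2400; round gives code 778.
Code 778 maps back to 0 + 778×0.00244141 V = 1.8994141 V.
Error = 1.900 − 1.8994141 = 0.000585937 V = 0.586 mV.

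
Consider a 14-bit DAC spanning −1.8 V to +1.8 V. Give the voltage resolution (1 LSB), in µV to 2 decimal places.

Full-scale span = 3.6 V.
LSB = 3.6 / 2^14 = 3.6 / 16384 = 0.000219727 V = 219.73 µV.

219.73 µV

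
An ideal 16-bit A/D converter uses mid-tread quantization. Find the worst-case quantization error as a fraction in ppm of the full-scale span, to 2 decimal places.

Rounding → worst-case error = ½ LSB = V_FS/2^17, so 1e+06/131072 = 7.62939 ppm of full scale.

7.63 ppm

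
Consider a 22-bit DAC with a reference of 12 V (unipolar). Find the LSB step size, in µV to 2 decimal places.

Full-scale span = 12 V.
LSB = 12 / 2^22 = 12 / 4194304 = 2.86102e-06 V = 2.86 µV.

2.86 µV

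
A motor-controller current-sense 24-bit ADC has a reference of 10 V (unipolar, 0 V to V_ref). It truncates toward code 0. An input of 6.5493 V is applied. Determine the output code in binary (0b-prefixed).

code 0b101001111010100101111110 (decimal 10987902)

LSB = 10 V / 16777216 = 0.60 µV.
(6.5493 − 0) / 5.96046e-07 = 10987902.075 LSBs.
⌊·⌋(10987902.075) = 10987902.
In binary (0b-prefixed): 0b101001111010100101111110.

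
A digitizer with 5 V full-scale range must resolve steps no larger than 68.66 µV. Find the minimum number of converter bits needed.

Number of steps required ≥ 5 V / 68.66 µV = 72822.60.
Need 2^N ≥ 72822.60; 2^16 = 65536, 2^17 = 131072.
Minimum N = 17.

17 bits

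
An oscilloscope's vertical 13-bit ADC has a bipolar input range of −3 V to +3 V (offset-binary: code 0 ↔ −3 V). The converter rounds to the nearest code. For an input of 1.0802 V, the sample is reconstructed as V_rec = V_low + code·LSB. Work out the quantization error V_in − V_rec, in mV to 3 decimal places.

-0.122 mV

Step size: 6 V ÷ 2^13 = 0.732 mV.
(V_in − V_low)/LSB = (1.0802 − (−3))/0.000732422 = 5570.8331 → code 5571 (round).
Code 5571 maps back to (−3) + 5571×0.000732422 V = 1.0803223 V.
Difference: -0.000122266 V → -0.122 mV.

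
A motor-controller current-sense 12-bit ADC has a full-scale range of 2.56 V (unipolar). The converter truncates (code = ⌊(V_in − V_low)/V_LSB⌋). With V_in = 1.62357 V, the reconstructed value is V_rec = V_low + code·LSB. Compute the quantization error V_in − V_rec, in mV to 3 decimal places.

0.445 mV

Step size: 2.56 V ÷ 2^12 = 0.625 mV.
(V_in − V_low)/LSB = (1.62357 − 0)/0.000625 = 2597.7120 → code 2597 (floor).
Reconstructed: 1.623125 V.
V_in − V_rec = 0.000445 V = 0.445 mV.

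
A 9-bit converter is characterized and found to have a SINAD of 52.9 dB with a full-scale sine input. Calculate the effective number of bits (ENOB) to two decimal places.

8.50 bits

ENOB = (SINAD − 1.76) / 6.02 = (52.9 − 1.76)/6.02 = 8.495.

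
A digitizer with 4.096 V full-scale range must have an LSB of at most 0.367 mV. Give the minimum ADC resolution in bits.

Number of steps required ≥ 4.096 V / 0.367 mV = 11160.76.
Need 2^N ≥ 11160.76; 2^13 = 8192, 2^14 = 16384.
Minimum N = 14.

14 bits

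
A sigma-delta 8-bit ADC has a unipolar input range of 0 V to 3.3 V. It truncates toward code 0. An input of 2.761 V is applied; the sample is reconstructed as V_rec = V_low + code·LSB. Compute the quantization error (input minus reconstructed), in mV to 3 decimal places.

One LSB is 3.3 V / 256 = 12.891 mV.
Scaled input = 214.1867 LSBs, so code = 214.
V_rec = 0 + 214·0.0128906 = 2.7585938 V.
Error = 2.761 − 2.7585938 = 0.00240625 V = 2.406 mV.

2.406 mV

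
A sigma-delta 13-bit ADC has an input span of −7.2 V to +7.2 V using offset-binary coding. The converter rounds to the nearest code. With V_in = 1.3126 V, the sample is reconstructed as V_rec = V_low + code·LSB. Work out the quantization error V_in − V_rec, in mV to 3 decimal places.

-0.486 mV

One LSB is 14.4 V / 8192 = 1.758 mV.
Scaled input = 4842.7236 LSBs, so code = 4843.
Reconstructed: 1.3130859 V.
Error = 1.3126 − 1.3130859 = -0.000485937 V = -0.486 mV.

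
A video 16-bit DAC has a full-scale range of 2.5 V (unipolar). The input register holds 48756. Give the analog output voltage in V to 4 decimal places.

LSB = 2.5 V / 2^16 = 38.15 µV.
V_out = 0 + 48756 × 3.8147e-05 V = 1.85989 V.

1.8599 V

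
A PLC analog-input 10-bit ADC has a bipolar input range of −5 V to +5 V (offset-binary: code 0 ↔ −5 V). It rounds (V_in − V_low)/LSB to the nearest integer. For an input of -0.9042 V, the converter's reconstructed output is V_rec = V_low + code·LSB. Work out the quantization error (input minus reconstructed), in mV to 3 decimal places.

LSB = 10/2^10 = 9.766 mV.
(-0.9042 − (−5))/0.00976562 = 419.4099; round gives code 419.
V_rec = (−5) + 419·0.00976562 = -0.90820312 V.
Difference: 0.00400312 V → 4.003 mV.

4.003 mV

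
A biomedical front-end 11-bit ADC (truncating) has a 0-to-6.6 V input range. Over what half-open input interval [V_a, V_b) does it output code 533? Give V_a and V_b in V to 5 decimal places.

[1.71768 V, 1.72090 V)

LSB = 6.6/2^11 = 3.223 mV.
V_a = V_low + 533·LSB = 1.71768 V; V_b = V_low + 534·LSB = 1.7209 V.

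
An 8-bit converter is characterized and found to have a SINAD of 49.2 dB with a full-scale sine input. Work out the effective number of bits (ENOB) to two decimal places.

7.88 bits

ENOB = (SINAD − 1.76) / 6.02 = (49.2 − 1.76)/6.02 = 7.880.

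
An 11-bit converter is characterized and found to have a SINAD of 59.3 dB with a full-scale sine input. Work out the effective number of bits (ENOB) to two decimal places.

ENOB = (SINAD − 1.76) / 6.02 = (59.3 − 1.76)/6.02 = 9.558.

9.56 bits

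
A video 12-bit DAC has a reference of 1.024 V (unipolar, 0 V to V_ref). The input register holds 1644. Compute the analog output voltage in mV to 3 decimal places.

411.000 mV

LSB = 1.024 V / 2^12 = 250.00 µV.
V_out = 0 + 1644 × 0.00025 V = 0.411 V.
= 411.000 mV.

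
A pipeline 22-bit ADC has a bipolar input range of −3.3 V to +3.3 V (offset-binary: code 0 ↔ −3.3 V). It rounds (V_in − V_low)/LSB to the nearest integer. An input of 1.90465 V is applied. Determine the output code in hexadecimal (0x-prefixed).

Full-scale span = 6.6 V; LSB = 6.6/2^22 = 1.57 µV.
(1.90465 − (−3.3)) / 1.57356e-06 = 3307558.229 LSBs.
So the output code is 3307558.
In hexadecimal (0x-prefixed): 0x327826.

code 0x327826 (decimal 3307558)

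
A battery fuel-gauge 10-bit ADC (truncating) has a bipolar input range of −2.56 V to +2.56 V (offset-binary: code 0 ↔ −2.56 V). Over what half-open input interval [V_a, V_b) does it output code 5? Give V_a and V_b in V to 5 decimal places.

LSB = 5.12/2^10 = 5.000 mV.
V_a = V_low + 5·LSB = -2.535 V; V_b = V_low + 6·LSB = -2.53 V.

[-2.53500 V, -2.53000 V)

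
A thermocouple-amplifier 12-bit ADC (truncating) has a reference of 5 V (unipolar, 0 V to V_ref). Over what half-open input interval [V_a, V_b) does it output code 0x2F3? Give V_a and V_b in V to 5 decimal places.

LSB = 5/2^12 = 1.221 mV.
Code 0x2F3 = 755 decimal.
V_a = V_low + 755·LSB = 0.921631 V; V_b = V_low + 756·LSB = 0.922852 V.

[0.92163 V, 0.92285 V)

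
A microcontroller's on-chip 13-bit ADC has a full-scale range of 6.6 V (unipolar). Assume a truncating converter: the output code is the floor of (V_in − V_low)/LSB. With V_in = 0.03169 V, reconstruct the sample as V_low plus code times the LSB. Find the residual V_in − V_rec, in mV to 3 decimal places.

0.269 mV

Step size: 6.6 V ÷ 2^13 = 0.806 mV.
(V_in − V_low)/LSB = (0.03169 − 0)/0.000805664 = 39.3340 → code 39 (floor).
Code 39 maps back to 0 + 39×0.000805664 V = 0.031420898 V.
V_in − V_rec = 0.000269102 V = 0.269 mV.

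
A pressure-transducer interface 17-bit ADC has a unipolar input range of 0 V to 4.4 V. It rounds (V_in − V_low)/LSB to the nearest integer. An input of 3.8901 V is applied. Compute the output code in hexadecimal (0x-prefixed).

With 131072 levels over 4.4 V, one step is 33.57 µV.
Input sits at 115882.543 steps above V_low.
So the output code is 115883.
In hexadecimal (0x-prefixed): 0x1C4AB.

code 0x1C4AB (decimal 115883)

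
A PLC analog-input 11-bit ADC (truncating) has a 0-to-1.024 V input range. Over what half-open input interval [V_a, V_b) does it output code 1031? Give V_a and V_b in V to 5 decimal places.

LSB = 1.024/2^11 = 0.500 mV.
V_a = V_low + 1031·LSB = 0.5155 V; V_b = V_low + 1032·LSB = 0.516 V.

[0.51550 V, 0.51600 V)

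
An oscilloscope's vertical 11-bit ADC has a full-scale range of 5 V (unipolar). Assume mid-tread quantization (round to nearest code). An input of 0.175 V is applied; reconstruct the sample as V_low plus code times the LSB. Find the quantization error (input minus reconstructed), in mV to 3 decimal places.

LSB = 5/2^11 = 2.441 mV.
(0.175 − 0)/0.00244141 = 71.6800; round gives code 72.
V_rec = 0 + 72·0.00244141 = 0.17578125 V.
Error = 0.175 − 0.17578125 = -0.00078125 V = -0.781 mV.

-0.781 mV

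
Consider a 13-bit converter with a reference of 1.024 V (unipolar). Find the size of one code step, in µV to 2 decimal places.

Full-scale span = 1.024 V.
LSB = 1.024 / 2^13 = 1.024 / 8192 = 0.000125 V = 125.00 µV.

125.00 µV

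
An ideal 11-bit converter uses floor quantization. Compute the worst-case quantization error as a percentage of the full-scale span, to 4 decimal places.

Truncating → worst-case error = 1 LSB = V_FS/2^11, so 100/2048 = 0.0488281 % of full scale.

0.0488 %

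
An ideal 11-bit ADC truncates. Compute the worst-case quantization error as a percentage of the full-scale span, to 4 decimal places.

0.0488 %

Truncating → worst-case error = 1 LSB = V_FS/2^11, so 100/2048 = 0.0488281 % of full scale.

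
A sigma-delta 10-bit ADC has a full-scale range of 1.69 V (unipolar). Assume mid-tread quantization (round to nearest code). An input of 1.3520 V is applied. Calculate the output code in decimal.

code 819

LSB = 1.69 V / 1024 = 1.650 mV.
(V_in − V_low)/LSB = (1.3520 − 0) / 0.00165039 = 819.200.
Round → code 819.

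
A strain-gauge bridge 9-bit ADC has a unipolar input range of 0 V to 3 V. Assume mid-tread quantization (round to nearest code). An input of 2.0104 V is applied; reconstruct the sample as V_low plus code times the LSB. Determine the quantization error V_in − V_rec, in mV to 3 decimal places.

0.634 mV

One LSB is 3 V / 512 = 5.859 mV.
(2.0104 − 0)/0.00585938 = 343.1083; round gives code 343.
V_rec = 0 + 343·0.00585938 = 2.0097656 V.
Error = 2.0104 − 2.0097656 = 0.000634375 V = 0.634 mV.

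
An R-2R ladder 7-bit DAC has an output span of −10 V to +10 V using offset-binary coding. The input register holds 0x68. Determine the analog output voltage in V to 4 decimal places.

LSB = 20 V / 2^7 = 156.250 mV.
Code 0x68 = 104 decimal.
V_out = (−10) + 104 × 0.15625 V = 6.25 V.

6.2500 V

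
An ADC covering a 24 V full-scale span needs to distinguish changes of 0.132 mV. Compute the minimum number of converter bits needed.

Number of steps required ≥ 24 V / 0.132 mV = 181818.18.
Need 2^N ≥ 181818.18; 2^17 = 131072, 2^18 = 262144.
Minimum N = 18.

18 bits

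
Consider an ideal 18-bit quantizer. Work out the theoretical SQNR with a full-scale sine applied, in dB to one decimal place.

SNR ≈ 6.02·N + 1.76 dB = 6.02·18 + 1.76 = 110.12 dB.

110.1 dB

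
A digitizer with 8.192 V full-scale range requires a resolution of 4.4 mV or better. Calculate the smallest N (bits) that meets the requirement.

Number of steps required ≥ 8.192 V / 4.4 mV = 1861.82.
Need 2^N ≥ 1861.82; 2^10 = 1024, 2^11 = 2048.
Minimum N = 11.

11 bits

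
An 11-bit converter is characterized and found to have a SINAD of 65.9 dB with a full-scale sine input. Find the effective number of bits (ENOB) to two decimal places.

10.65 bits

ENOB = (SINAD − 1.76) / 6.02 = (65.9 − 1.76)/6.02 = 10.654.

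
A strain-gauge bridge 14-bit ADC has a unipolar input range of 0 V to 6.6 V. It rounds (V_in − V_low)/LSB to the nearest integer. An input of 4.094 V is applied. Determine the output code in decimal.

code 10163

With 16384 levels over 6.6 V, one step is 402.83 µV.
Input sits at 10163.045 steps above V_low.
round(10163.045) = 10163.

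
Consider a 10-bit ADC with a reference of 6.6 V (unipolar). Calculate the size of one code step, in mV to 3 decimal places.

6.445 mV

Full-scale span = 6.6 V.
LSB = 6.6 / 2^10 = 6.6 / 1024 = 0.00644531 V = 6.445 mV.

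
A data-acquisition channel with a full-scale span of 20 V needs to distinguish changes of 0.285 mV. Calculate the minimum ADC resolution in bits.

17 bits

Number of steps required ≥ 20 V / 0.285 mV = 70175.44.
Need 2^N ≥ 70175.44; 2^16 = 65536, 2^17 = 131072.
Minimum N = 17.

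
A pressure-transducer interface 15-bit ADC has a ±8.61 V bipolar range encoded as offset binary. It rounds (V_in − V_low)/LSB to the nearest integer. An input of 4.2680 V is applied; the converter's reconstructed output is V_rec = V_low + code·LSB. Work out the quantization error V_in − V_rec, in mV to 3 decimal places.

Step size: 17.22 V ÷ 2^15 = 0.526 mV.
(V_in − V_low)/LSB = (4.2680 − (−8.61))/0.000525513 = 24505.5926 → code 24506 (round).
Code 24506 maps back to (−8.61) + 24506×0.000525513 V = 4.2682141 V.
V_in − V_rec = -0.000214111 V = -0.214 mV.

-0.214 mV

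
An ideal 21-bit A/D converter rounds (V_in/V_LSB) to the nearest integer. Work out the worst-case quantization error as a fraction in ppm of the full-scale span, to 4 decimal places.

Rounding → worst-case error = ½ LSB = V_FS/2^22, so 1e+06/4194304 = 0.238419 ppm of full scale.

0.2384 ppm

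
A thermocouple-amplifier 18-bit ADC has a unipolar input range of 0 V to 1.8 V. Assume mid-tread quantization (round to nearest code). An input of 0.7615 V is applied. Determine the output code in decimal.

LSB = 1.8 V / 262144 = 6.87 µV.
(0.7615 − 0) / 6.86646e-06 = 110901.476 LSBs.
round(110901.476) = 110901.

code 110901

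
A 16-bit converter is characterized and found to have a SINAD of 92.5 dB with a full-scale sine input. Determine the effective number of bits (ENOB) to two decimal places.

15.07 bits

ENOB = (SINAD − 1.76) / 6.02 = (92.5 − 1.76)/6.02 = 15.073.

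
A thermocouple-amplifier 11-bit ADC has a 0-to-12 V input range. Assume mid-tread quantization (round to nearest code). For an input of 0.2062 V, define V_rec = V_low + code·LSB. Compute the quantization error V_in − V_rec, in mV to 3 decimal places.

Step size: 12 V ÷ 2^11 = 5.859 mV.
Scaled input = 35.1915 LSBs, so code = 35.
V_rec = 0 + 35·0.00585938 = 0.20507812 V.
V_in − V_rec = 0.00112188 V = 1.122 mV.

1.122 mV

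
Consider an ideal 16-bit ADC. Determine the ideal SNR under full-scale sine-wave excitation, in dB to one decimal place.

98.1 dB

SNR ≈ 6.02·N + 1.76 dB = 6.02·16 + 1.76 = 98.08 dB.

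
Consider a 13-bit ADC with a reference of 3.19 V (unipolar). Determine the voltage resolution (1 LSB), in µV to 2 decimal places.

Full-scale span = 3.19 V.
LSB = 3.19 / 2^13 = 3.19 / 8192 = 0.000389404 V = 389.40 µV.

389.40 µV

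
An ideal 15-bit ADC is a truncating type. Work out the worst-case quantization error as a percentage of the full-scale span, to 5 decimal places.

0.00305 %

Truncating → worst-case error = 1 LSB = V_FS/2^15, so 100/32768 = 0.00305176 % of full scale.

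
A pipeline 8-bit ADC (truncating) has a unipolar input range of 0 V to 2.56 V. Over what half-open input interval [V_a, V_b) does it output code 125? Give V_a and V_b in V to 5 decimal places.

LSB = 2.56/2^8 = 10.000 mV.
V_a = V_low + 125·LSB = 1.25 V; V_b = V_low + 126·LSB = 1.26 V.

[1.25000 V, 1.26000 V)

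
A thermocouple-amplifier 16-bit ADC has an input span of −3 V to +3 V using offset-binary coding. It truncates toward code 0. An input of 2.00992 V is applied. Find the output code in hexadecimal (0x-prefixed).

LSB = 6 V / 65536 = 91.55 µV.
Input sits at 54721.686 steps above V_low.
So the output code is 54721.
In hexadecimal (0x-prefixed): 0xD5C1.

code 0xD5C1 (decimal 54721)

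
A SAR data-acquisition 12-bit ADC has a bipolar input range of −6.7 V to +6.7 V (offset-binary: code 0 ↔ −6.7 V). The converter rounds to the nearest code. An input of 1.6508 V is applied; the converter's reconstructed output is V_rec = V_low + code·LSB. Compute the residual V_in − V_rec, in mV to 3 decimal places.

-1.300 mV

Step size: 13.4 V ÷ 2^12 = 3.271 mV.
(V_in − V_low)/LSB = (1.6508 − (−6.7))/0.00327148 = 2552.6027 → code 2553 (round).
Code 2553 maps back to (−6.7) + 2553×0.00327148 V = 1.6520996 V.
V_in − V_rec = -0.00129961 V = -1.300 mV.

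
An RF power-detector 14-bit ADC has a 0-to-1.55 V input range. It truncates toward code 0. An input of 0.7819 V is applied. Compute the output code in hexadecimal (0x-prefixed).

Full-scale span = 1.55 V; LSB = 1.55/2^14 = 94.60 µV.
(0.7819 − 0) / 9.46045e-05 = 8264.935 LSBs.
⌊·⌋(8264.935) = 8264.
In hexadecimal (0x-prefixed): 0x2048.

code 0x2048 (decimal 8264)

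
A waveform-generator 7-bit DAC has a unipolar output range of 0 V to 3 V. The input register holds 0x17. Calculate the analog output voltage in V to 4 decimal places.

LSB = 3 V / 2^7 = 23.438 mV.
Code 0x17 = 23 decimal.
V_out = 0 + 23 × 0.0234375 V = 0.539062 V.

0.5391 V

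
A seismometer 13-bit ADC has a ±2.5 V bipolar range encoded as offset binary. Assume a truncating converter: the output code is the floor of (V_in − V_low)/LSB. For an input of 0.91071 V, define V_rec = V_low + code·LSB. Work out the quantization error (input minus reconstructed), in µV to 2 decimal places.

One LSB is 5 V / 8192 = 0.610 mV.
(V_in − V_low)/LSB = (0.91071 − (−2.5))/0.000610352 = 5588.1073 → code 5588 (floor).
Code 5588 maps back to (−2.5) + 5588×0.000610352 V = 0.91064453 V.
V_in − V_rec = 6.54688e-05 V = 65.47 µV.

65.47 µV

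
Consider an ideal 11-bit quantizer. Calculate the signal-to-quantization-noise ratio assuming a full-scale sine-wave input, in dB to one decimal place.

SNR ≈ 6.02·N + 1.76 dB = 6.02·11 + 1.76 = 67.98 dB.

68.0 dB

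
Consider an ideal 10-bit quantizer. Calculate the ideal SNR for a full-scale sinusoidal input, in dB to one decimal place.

SNR ≈ 6.02·N + 1.76 dB = 6.02·10 + 1.76 = 61.96 dB.

62.0 dB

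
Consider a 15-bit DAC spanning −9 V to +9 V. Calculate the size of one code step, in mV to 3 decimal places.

0.549 mV

Full-scale span = 18 V.
LSB = 18 / 2^15 = 18 / 32768 = 0.000549316 V = 0.549 mV.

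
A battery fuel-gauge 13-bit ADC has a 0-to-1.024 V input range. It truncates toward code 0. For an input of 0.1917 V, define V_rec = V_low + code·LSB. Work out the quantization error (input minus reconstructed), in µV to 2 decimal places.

One LSB is 1.024 V / 8192 = 125.00 µV.
Scaled input = 1533.6000 LSBs, so code = 1533.
Reconstructed: 0.191625 V.
V_in − V_rec = 7.5e-05 V = 75.00 µV.

75.00 µV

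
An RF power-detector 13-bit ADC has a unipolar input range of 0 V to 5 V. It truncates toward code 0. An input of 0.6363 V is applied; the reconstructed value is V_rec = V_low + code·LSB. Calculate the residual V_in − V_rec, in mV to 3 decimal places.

LSB = 5/2^13 = 0.610 mV.
(V_in − V_low)/LSB = (0.6363 − 0)/0.000610352 = 1042.5139 → code 1042 (floor).
Code 1042 maps back to 0 + 1042×0.000610352 V = 0.63598633 V.
V_in − V_rec = 0.000313672 V = 0.314 mV.

0.314 mV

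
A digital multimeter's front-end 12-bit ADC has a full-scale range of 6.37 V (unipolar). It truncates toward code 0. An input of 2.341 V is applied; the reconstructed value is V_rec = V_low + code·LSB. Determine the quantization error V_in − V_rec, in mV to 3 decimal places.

0.460 mV

Step size: 6.37 V ÷ 2^12 = 1.555 mV.
(2.341 − 0)/0.00155518 = 1505.2961; ⌊·⌋ gives code 1505.
V_rec = 0 + 1505·0.00155518 = 2.3405396 V.
V_in − V_rec = 0.000460449 V = 0.460 mV.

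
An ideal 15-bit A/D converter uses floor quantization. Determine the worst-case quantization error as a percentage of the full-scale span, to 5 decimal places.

Truncating → worst-case error = 1 LSB = V_FS/2^15, so 100/32768 = 0.00305176 % of full scale.

0.00305 %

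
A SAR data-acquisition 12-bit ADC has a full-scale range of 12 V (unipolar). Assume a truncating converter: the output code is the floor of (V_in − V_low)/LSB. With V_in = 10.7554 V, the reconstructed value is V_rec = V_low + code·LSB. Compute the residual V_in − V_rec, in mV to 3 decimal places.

0.517 mV

One LSB is 12 V / 4096 = 2.930 mV.
(V_in − V_low)/LSB = (10.7554 − 0)/0.00292969 = 3671.1765 → code 3671 (floor).
Reconstructed: 10.754883 V.
V_in − V_rec = 0.000517187 V = 0.517 mV.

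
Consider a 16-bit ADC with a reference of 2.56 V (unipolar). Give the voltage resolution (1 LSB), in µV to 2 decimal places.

39.06 µV

Full-scale span = 2.56 V.
LSB = 2.56 / 2^16 = 2.56 / 65536 = 3.90625e-05 V = 39.06 µV.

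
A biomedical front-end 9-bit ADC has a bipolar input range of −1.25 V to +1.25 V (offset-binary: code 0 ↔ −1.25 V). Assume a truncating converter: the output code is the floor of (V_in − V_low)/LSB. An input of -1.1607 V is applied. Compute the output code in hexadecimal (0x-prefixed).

LSB = 2.5 V / 512 = 4.883 mV.
(-1.1607 − (−1.25)) / 0.00488281 = 18.289 LSBs.
⌊·⌋(18.289) = 18.
In hexadecimal (0x-prefixed): 0x12.

code 0x12 (decimal 18)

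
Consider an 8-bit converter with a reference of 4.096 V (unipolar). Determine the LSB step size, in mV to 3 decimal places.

Full-scale span = 4.096 V.
LSB = 4.096 / 2^8 = 4.096 / 256 = 0.016 V = 16.000 mV.

16.000 mV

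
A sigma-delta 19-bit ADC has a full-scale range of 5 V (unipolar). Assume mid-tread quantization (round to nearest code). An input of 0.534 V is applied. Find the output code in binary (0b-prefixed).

LSB = 5 V / 524288 = 9.54 µV.
(V_in − V_low)/LSB = (0.534 − 0) / 9.53674e-06 = 55993.958.
So the output code is 55994.
In binary (0b-prefixed): 0b1101101010111010.

code 0b1101101010111010 (decimal 55994)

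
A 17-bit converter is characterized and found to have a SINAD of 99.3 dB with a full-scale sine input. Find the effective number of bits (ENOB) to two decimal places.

16.20 bits

ENOB = (SINAD − 1.76) / 6.02 = (99.3 − 1.76)/6.02 = 16.203.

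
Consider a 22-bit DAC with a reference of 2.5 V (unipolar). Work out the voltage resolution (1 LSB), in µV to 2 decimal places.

Full-scale span = 2.5 V.
LSB = 2.5 / 2^22 = 2.5 / 4194304 = 5.96046e-07 V = 0.60 µV.

0.60 µV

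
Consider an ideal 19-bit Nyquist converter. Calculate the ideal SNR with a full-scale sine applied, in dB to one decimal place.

SNR ≈ 6.02·N + 1.76 dB = 6.02·19 + 1.76 = 116.14 dB.

116.1 dB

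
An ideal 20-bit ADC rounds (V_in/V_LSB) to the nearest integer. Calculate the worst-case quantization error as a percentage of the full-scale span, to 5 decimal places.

Rounding → worst-case error = ½ LSB = V_FS/2^21, so 100/2097152 = 4.76837e-05 % of full scale.

0.00005 %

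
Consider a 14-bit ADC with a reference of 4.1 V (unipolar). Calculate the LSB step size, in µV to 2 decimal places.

Full-scale span = 4.1 V.
LSB = 4.1 / 2^14 = 4.1 / 16384 = 0.000250244 V = 250.24 µV.

250.24 µV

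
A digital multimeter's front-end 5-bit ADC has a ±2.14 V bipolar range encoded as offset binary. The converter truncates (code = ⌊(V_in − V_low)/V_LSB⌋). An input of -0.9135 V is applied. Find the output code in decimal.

code 9

LSB = 4.28 V / 32 = 133.750 mV.
(-0.9135 − (−2.14)) / 0.13375 = 9.170 LSBs.
Floor → code 9.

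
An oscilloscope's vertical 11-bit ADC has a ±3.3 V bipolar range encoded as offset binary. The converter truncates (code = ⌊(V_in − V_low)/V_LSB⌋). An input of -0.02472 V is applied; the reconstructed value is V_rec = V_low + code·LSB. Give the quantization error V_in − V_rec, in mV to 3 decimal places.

1.061 mV

Step size: 6.6 V ÷ 2^11 = 3.223 mV.
(V_in − V_low)/LSB = (-0.02472 − (−3.3))/0.00322266 = 1016.3293 → code 1016 (floor).
Code 1016 maps back to (−3.3) + 1016×0.00322266 V = -0.02578125 V.
V_in − V_rec = 0.00106125 V = 1.061 mV.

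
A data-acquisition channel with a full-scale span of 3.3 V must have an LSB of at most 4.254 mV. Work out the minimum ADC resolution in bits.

Number of steps required ≥ 3.3 V / 4.254 mV = 775.74.
Need 2^N ≥ 775.74; 2^9 = 512, 2^10 = 1024.
Minimum N = 10.

10 bits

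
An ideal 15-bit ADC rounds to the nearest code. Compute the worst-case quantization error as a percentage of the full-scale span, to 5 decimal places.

Rounding → worst-case error = ½ LSB = V_FS/2^16, so 100/65536 = 0.00152588 % of full scale.

0.00153 %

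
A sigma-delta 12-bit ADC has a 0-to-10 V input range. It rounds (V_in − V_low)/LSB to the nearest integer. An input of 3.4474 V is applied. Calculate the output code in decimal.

LSB = 10 V / 4096 = 2.441 mV.
Input sits at 1412.055 steps above V_low.
Round → code 1412.

code 1412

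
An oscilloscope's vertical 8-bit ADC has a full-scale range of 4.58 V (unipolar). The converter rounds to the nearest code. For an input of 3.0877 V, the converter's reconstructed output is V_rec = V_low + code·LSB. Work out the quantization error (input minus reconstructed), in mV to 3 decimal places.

-7.378 mV

Step size: 4.58 V ÷ 2^8 = 17.891 mV.
(3.0877 − 0)/0.0178906 = 172.5876; round gives code 173.
V_rec = 0 + 173·0.0178906 = 3.0950781 V.
Error = 3.0877 − 3.0950781 = -0.00737813 V = -7.378 mV.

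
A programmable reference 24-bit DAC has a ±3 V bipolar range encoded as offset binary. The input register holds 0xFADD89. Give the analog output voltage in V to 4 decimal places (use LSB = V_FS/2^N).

LSB = 6 V / 2^24 = 0.36 µV.
Code 0xFADD89 = 16440713 decimal.
V_out = (−3) + 16440713 × 3.57628e-07 V = 2.87966 V.

2.8797 V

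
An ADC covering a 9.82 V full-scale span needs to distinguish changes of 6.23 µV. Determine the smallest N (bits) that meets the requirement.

Number of steps required ≥ 9.82 V / 6.23 µV = 1576243.98.
Need 2^N ≥ 1576243.98; 2^20 = 1048576, 2^21 = 2097152.
Minimum N = 21.

21 bits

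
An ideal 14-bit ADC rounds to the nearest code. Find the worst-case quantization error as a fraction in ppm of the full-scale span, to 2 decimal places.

Rounding → worst-case error = ½ LSB = V_FS/2^15, so 1e+06/32768 = 30.5176 ppm of full scale.

30.52 ppm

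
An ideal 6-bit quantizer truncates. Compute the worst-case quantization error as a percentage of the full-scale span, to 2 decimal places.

1.56 %

Truncating → worst-case error = 1 LSB = V_FS/2^6, so 100/64 = 1.5625 % of full scale.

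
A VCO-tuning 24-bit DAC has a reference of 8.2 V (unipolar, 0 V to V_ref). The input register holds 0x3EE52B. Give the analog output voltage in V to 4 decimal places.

LSB = 8.2 V / 2^24 = 0.49 µV.
Code 0x3EE52B = 4121899 decimal.
V_out = 0 + 4121899 × 4.88758e-07 V = 2.01461 V.

2.0146 V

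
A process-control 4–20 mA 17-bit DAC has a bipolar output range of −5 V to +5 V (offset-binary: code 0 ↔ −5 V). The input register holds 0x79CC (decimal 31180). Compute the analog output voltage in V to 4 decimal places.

-2.6212 V

LSB = 10 V / 2^17 = 76.29 µV.
Code 0x79CC = 31180 decimal.
V_out = (−5) + 31180 × 7.62939e-05 V = -2.62115 V.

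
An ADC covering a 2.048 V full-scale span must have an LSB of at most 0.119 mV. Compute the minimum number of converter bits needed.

Number of steps required ≥ 2.048 V / 0.119 mV = 17210.08.
Need 2^N ≥ 17210.08; 2^14 = 16384, 2^15 = 32768.
Minimum N = 15.

15 bits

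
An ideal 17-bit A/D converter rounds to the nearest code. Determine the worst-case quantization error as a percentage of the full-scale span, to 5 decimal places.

Rounding → worst-case error = ½ LSB = V_FS/2^18, so 100/262144 = 0.00038147 % of full scale.

0.00038 %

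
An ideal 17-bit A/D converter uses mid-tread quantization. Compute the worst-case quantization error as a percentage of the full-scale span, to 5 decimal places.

Rounding → worst-case error = ½ LSB = V_FS/2^18, so 100/262144 = 0.00038147 % of full scale.

0.00038 %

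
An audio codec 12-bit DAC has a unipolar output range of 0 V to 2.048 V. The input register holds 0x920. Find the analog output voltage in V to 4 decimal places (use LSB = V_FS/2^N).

LSB = 2.048 V / 2^12 = 0.500 mV.
Code 0x920 = 2336 decimal.
V_out = 0 + 2336 × 0.0005 V = 1.168 V.

1.1680 V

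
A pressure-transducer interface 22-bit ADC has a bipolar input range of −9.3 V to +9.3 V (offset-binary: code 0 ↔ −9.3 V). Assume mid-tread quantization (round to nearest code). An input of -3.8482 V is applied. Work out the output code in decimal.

LSB = 18.6 V / 4194304 = 4.43 µV.
Input sits at 1229382.072 steps above V_low.
Round → code 1229382.

code 1229382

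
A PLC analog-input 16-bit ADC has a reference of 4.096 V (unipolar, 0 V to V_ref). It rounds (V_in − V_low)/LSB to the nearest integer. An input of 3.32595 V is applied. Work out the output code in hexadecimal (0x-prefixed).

With 65536 levels over 4.096 V, one step is 62.50 µV.
Input sits at 53215.200 steps above V_low.
So the output code is 53215.
In hexadecimal (0x-prefixed): 0xCFDF.

code 0xCFDF (decimal 53215)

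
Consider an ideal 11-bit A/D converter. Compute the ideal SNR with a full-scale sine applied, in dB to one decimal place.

SNR ≈ 6.02·N + 1.76 dB = 6.02·11 + 1.76 = 67.98 dB.

68.0 dB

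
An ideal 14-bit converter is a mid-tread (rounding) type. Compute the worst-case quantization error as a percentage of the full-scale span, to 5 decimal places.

0.00305 %

Rounding → worst-case error = ½ LSB = V_FS/2^15, so 100/32768 = 0.00305176 % of full scale.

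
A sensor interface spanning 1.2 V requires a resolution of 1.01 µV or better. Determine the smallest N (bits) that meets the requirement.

Number of steps required ≥ 1.2 V / 1.01 µV = 1188118.81.
Need 2^N ≥ 1188118.81; 2^20 = 1048576, 2^21 = 2097152.
Minimum N = 21.

21 bits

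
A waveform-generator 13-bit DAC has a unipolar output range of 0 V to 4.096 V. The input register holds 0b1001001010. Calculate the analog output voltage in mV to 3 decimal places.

LSB = 4.096 V / 2^13 = 0.500 mV.
Code 0b1001001010 = 586 decimal.
V_out = 0 + 586 × 0.0005 V = 0.293 V.
= 293.000 mV.

293.000 mV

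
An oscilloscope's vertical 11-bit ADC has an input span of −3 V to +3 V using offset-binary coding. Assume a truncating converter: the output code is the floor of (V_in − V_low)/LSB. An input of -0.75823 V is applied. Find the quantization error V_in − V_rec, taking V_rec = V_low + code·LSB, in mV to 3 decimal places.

0.559 mV

LSB = 6/2^11 = 2.930 mV.
Scaled input = 765.1908 LSBs, so code = 765.
V_rec = (−3) + 765·0.00292969 = -0.75878906 V.
Difference: 0.000559062 V → 0.559 mV.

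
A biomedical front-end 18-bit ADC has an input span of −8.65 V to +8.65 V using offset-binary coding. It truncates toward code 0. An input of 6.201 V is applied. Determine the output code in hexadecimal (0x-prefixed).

Full-scale span = 17.3 V; LSB = 17.3/2^18 = 65.99 µV.
(V_in − V_low)/LSB = (6.201 − (−8.65)) / 6.59943e-05 = 225034.714.
Floor → code 225034.
In hexadecimal (0x-prefixed): 0x36F0A.

code 0x36F0A (decimal 225034)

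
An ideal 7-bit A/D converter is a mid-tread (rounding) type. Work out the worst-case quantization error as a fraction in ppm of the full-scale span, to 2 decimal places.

Rounding → worst-case error = ½ LSB = V_FS/2^8, so 1e+06/256 = 3906.25 ppm of full scale.

3906.25 ppm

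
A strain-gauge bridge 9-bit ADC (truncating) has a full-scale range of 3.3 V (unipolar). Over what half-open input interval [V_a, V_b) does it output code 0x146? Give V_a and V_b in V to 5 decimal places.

[2.10117 V, 2.10762 V)

LSB = 3.3/2^9 = 6.445 mV.
Code 0x146 = 326 decimal.
V_a = V_low + 326·LSB = 2.10117 V; V_b = V_low + 327·LSB = 2.10762 V.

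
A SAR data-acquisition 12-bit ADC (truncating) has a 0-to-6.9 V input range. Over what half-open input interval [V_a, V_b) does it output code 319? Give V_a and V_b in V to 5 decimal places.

LSB = 6.9/2^12 = 1.685 mV.
V_a = V_low + 319·LSB = 0.537378 V; V_b = V_low + 320·LSB = 0.539062 V.

[0.53738 V, 0.53906 V)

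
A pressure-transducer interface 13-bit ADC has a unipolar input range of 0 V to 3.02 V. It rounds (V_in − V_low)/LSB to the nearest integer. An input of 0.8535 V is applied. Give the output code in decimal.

With 8192 levels over 3.02 V, one step is 368.65 µV.
(0.8535 − 0) / 0.000368652 = 2315.189 LSBs.
round(2315.189) = 2315.

code 2315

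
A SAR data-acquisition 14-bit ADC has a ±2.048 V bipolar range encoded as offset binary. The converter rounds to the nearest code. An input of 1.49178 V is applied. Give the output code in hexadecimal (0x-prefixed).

code 0x374F (decimal 14159)

Full-scale span = 4.096 V; LSB = 4.096/2^14 = 250.00 µV.
(1.49178 − (−2.048)) / 0.00025 = 14159.120 LSBs.
Round → code 14159.
In hexadecimal (0x-prefixed): 0x374F.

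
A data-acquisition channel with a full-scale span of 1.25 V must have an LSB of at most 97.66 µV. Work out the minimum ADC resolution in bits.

14 bits

Number of steps required ≥ 1.25 V / 97.66 µV = 12799.51.
Need 2^N ≥ 12799.51; 2^13 = 8192, 2^14 = 16384.
Minimum N = 14.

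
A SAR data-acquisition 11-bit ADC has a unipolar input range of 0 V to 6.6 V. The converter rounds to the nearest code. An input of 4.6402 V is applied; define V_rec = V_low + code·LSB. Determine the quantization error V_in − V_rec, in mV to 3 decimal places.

One LSB is 6.6 V / 2048 = 3.223 mV.
(4.6402 − 0)/0.00322266 = 1439.8681; round gives code 1440.
Reconstructed: 4.640625 V.
Error = 4.6402 − 4.640625 = -0.000425 V = -0.425 mV.

-0.425 mV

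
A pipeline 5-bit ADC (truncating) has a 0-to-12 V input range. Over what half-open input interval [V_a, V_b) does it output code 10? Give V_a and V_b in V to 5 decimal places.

[3.75000 V, 4.12500 V)

LSB = 12/2^5 = 375.000 mV.
V_a = V_low + 10·LSB = 3.75 V; V_b = V_low + 11·LSB = 4.125 V.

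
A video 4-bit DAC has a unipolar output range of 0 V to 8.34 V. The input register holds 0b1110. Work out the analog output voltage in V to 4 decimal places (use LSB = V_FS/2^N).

LSB = 8.34 V / 2^4 = 0.5212 V.
Code 0b1110 = 14 decimal.
V_out = 0 + 14 × 0.52125 V = 7.2975 V.

7.2975 V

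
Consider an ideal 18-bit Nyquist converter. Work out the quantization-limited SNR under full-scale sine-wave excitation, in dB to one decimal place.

110.1 dB

SNR ≈ 6.02·N + 1.76 dB = 6.02·18 + 1.76 = 110.12 dB.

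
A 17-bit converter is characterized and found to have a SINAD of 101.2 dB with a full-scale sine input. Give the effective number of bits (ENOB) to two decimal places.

16.52 bits

ENOB = (SINAD − 1.76) / 6.02 = (101.2 − 1.76)/6.02 = 16.518.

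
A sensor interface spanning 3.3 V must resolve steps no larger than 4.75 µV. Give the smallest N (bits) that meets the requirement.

Number of steps required ≥ 3.3 V / 4.75 µV = 694736.84.
Need 2^N ≥ 694736.84; 2^19 = 524288, 2^20 = 1048576.
Minimum N = 20.

20 bits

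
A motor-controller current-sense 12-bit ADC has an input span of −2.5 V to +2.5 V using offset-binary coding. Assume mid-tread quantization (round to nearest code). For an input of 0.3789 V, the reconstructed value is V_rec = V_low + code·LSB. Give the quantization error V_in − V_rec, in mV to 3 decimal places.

0.482 mV

One LSB is 5 V / 4096 = 1.221 mV.
(V_in − V_low)/LSB = (0.3789 − (−2.5))/0.0012207 = 2358.3949 → code 2358 (round).
Code 2358 maps back to (−2.5) + 2358×0.0012207 V = 0.37841797 V.
Difference: 0.000482031 V → 0.482 mV.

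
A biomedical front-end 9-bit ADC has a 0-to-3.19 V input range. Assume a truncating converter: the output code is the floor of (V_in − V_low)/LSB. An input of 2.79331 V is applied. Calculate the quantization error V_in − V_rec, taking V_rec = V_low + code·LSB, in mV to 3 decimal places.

2.060 mV

One LSB is 3.19 V / 512 = 6.230 mV.
(2.79331 − 0)/0.00623047 = 448.3306; ⌊·⌋ gives code 448.
V_rec = 0 + 448·0.00623047 = 2.79125 V.
Difference: 0.00206 V → 2.060 mV.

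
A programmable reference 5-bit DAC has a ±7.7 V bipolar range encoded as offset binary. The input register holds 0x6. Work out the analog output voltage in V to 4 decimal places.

LSB = 15.4 V / 2^5 = 481.250 mV.
Code 0x6 = 6 decimal.
V_out = (−7.7) + 6 × 0.48125 V = -4.8125 V.

-4.8125 V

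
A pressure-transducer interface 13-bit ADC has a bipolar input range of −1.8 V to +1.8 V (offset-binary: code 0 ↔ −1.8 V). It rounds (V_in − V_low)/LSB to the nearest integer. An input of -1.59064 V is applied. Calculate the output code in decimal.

code 476

LSB = 3.6 V / 8192 = 439.45 µV.
(V_in − V_low)/LSB = (-1.59064 − (−1.8)) / 0.000439453 = 476.410.
round(476.410) = 476.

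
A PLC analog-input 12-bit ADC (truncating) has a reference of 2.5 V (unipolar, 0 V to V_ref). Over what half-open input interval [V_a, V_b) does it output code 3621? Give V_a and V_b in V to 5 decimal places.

[2.21008 V, 2.21069 V)

LSB = 2.5/2^12 = 0.610 mV.
V_a = V_low + 3621·LSB = 2.21008 V; V_b = V_low + 3622·LSB = 2.21069 V.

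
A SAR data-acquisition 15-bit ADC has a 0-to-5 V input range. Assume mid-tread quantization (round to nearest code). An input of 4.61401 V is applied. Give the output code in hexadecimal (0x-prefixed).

code 0x761E (decimal 30238)

LSB = 5 V / 32768 = 152.59 µV.
(4.61401 − 0) / 0.000152588 = 30238.376 LSBs.
So the output code is 30238.
In hexadecimal (0x-prefixed): 0x761E.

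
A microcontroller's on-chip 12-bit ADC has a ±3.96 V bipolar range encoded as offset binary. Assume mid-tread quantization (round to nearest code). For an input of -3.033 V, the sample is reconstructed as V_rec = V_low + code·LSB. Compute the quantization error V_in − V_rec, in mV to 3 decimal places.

0.809 mV

One LSB is 7.92 V / 4096 = 1.934 mV.
(-3.033 − (−3.96))/0.00193359 = 479.4182; round gives code 479.
Code 479 maps back to (−3.96) + 479×0.00193359 V = -3.0338086 V.
V_in − V_rec = 0.000808594 V = 0.809 mV.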